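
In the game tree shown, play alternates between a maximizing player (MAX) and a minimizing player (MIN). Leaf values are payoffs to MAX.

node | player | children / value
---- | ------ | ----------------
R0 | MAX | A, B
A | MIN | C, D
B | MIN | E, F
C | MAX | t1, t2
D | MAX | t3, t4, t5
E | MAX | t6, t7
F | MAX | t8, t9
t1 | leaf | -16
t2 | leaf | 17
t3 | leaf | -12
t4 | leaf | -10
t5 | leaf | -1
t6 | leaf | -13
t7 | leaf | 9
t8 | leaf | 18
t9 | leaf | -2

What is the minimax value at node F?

18

F (MAX): max(18, -2) = 18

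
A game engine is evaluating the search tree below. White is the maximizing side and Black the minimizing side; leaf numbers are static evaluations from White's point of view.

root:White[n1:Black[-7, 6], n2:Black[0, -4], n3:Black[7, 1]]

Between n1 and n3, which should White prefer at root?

n1 (Black): min(-7, 6) = -7
n3 (Black): min(7, 1) = 1
White prefers the higher value; n1=-7, n3=1. n3 is better since 1 > -7.

n3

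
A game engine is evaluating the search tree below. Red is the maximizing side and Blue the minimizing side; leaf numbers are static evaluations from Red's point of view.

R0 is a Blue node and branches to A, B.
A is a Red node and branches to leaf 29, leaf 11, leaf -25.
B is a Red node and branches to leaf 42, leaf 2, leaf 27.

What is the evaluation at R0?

A (Red): max(29, 11, -25) = 29
B (Red): max(42, 2, 27) = 42
R0 (Blue): min(29, 42) = 29

29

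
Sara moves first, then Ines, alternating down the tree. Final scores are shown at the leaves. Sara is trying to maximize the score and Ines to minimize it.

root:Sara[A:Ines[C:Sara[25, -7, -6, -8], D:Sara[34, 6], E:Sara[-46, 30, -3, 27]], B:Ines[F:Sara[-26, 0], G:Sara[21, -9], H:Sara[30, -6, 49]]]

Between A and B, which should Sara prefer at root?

C (Sara): max(25, -7, -6, -8) = 25
D (Sara): max(34, 6) = 34
E (Sara): max(-46, 30, -3, 27) = 30
A (Ines): min(25, 34, 30) = 25
F (Sara): max(-26, 0) = 0
G (Sara): max(21, -9) = 21
H (Sara): max(30, -6, 49) = 49
B (Ines): min(0, 21, 49) = 0
Sara prefers the higher value; A=25, B=0. A is better since 25 > 0.

A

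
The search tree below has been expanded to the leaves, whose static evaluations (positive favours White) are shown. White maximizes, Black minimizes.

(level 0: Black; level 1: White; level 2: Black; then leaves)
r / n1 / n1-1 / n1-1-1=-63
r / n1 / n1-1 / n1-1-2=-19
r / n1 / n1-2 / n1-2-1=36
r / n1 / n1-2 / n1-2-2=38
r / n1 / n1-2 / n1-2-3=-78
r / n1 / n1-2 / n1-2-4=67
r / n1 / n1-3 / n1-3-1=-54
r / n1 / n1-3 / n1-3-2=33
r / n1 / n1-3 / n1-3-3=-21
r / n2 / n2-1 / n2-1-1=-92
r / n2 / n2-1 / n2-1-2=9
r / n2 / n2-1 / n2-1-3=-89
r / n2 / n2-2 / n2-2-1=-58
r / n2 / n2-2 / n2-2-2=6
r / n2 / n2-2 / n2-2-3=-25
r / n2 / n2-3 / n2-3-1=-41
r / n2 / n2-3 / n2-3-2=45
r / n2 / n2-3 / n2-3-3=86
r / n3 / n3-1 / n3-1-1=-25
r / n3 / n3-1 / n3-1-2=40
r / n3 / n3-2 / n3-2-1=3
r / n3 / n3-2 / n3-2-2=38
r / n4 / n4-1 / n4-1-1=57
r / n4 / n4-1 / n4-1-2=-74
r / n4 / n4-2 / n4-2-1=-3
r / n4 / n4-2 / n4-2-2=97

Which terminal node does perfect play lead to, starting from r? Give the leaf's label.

n1-1 (Black): min(-63, -19) = -63
n1-2 (Black): min(36, 38, -78, 67) = -78
n1-3 (Black): min(-54, 33, -21) = -54
n1 (White): max(-63, -78, -54) = -54
n2-1 (Black): min(-92, 9, -89) = -92
n2-2 (Black): min(-58, 6, -25) = -58
n2-3 (Black): min(-41, 45, 86) = -41
n2 (White): max(-92, -58, -41) = -41
n3-1 (Black): min(-25, 40) = -25
n3-2 (Black): min(3, 38) = 3
n3 (White): max(-25, 3) = 3
n4-1 (Black): min(57, -74) = -74
n4-2 (Black): min(-3, 97) = -3
n4 (White): max(-74, -3) = -3
r (Black): min(-54, -41, 3, -3) = -54
At r, Black picks n1 (lowest: -54).
At n1, White picks n1-3 (highest: -54).
At n1-3, Black picks n1-3-1 (lowest: -54).
Terminal value -54.

n1-3-1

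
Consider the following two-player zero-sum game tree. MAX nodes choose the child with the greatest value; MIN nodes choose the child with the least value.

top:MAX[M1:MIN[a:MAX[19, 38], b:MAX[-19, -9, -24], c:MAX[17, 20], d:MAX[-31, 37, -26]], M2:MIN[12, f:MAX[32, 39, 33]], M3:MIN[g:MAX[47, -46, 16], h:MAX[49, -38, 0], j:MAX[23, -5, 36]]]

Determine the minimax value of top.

a (MAX): max(19, 38) = 38
b (MAX): max(-19, -9, -24) = -9
c (MAX): max(17, 20) = 20
d (MAX): max(-31, 37, -26) = 37
M1 (MIN): min(38, -9, 20, 37) = -9
f (MAX): max(32, 39, 33) = 39
M2 (MIN): min(12, 39) = 12
g (MAX): max(47, -46, 16) = 47
h (MAX): max(49, -38, 0) = 49
j (MAX): max(23, -5, 36) = 36
M3 (MIN): min(47, 49, 36) = 36
top (MAX): max(-9, 12, 36) = 36

36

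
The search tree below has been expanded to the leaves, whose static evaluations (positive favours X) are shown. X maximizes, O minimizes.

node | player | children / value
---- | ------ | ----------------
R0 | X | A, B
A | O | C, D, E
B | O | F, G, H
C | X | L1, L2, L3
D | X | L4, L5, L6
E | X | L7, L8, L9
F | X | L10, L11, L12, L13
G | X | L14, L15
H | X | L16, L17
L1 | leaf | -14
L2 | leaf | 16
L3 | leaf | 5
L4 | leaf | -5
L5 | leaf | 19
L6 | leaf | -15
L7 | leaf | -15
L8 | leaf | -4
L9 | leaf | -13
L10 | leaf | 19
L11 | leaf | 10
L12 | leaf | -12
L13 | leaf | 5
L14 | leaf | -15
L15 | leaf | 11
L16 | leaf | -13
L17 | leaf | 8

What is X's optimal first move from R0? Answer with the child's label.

C (X): max(-14, 16, 5) = 16
D (X): max(-5, 19, -15) = 19
E (X): max(-15, -4, -13) = -4
A (O): min(16, 19, -4) = -4
F (X): max(19, 10, -12, 5) = 19
G (X): max(-15, 11) = 11
H (X): max(-13, 8) = 8
B (O): min(19, 11, 8) = 8
R0 (X): max(-4, 8) = 8
X at R0 wants the highest of {A=-4, B=8}, so chooses B.

B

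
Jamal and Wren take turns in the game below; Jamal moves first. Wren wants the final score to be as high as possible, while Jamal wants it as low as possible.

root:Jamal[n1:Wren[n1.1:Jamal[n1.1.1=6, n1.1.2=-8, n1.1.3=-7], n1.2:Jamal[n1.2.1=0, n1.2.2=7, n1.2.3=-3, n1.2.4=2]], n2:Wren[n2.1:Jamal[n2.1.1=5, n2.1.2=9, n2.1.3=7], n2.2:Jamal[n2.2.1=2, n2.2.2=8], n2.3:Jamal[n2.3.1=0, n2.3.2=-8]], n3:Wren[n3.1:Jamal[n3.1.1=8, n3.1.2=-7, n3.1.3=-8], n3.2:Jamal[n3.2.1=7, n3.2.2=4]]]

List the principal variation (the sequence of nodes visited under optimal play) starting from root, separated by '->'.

root -> n1 -> n1.2 -> n1.2.3

n1.1 (Jamal): min(6, -8, -7) = -8
n1.2 (Jamal): min(0, 7, -3, 2) = -3
n1 (Wren): max(-8, -3) = -3
n2.1 (Jamal): min(5, 9, 7) = 5
n2.2 (Jamal): min(2, 8) = 2
n2.3 (Jamal): min(0, -8) = -8
n2 (Wren): max(5, 2, -8) = 5
n3.1 (Jamal): min(8, -7, -8) = -8
n3.2 (Jamal): min(7, 4) = 4
n3 (Wren): max(-8, 4) = 4
root (Jamal): min(-3, 5, 4) = -3
At root, Jamal picks n1 (lowest: -3).
At n1, Wren picks n1.2 (highest: -3).
At n1.2, Jamal picks n1.2.3 (lowest: -3).
Terminal value -3.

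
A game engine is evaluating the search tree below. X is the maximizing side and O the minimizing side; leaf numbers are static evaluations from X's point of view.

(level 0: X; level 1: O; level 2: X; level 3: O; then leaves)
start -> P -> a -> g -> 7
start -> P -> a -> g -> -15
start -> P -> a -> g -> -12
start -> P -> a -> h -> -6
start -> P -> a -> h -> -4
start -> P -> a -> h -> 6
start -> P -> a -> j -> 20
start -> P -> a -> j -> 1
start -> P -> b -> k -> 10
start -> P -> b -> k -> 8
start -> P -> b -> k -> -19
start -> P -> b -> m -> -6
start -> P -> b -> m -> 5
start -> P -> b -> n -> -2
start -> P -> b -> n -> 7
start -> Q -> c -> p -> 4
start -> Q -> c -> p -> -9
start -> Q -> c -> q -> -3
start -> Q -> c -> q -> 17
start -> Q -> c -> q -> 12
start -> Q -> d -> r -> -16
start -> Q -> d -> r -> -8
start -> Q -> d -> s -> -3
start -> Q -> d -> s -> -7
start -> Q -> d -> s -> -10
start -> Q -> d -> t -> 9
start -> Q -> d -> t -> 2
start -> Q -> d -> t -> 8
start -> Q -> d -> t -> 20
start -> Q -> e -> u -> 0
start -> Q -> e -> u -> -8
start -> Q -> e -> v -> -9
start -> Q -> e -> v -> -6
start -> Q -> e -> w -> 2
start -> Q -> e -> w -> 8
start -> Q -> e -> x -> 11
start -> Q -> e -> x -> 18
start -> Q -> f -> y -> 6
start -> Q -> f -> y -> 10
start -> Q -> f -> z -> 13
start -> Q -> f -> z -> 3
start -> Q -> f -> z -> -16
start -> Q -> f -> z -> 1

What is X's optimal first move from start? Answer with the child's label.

g (O): min(7, -15, -12) = -15
h (O): min(-6, -4, 6) = -6
j (O): min(20, 1) = 1
a (X): max(-15, -6, 1) = 1
k (O): min(10, 8, -19) = -19
m (O): min(-6, 5) = -6
n (O): min(-2, 7) = -2
b (X): max(-19, -6, -2) = -2
P (O): min(1, -2) = -2
p (O): min(4, -9) = -9
q (O): min(-3, 17, 12) = -3
c (X): max(-9, -3) = -3
r (O): min(-16, -8) = -16
s (O): min(-3, -7, -10) = -10
t (O): min(9, 2, 8, 20) = 2
d (X): max(-16, -10, 2) = 2
u (O): min(0, -8) = -8
v (O): min(-9, -6) = -9
w (O): min(2, 8) = 2
x (O): min(11, 18) = 11
e (X): max(-8, -9, 2, 11) = 11
y (O): min(6, 10) = 6
z (O): min(13, 3, -16, 1) = -16
f (X): max(6, -16) = 6
Q (O): min(-3, 2, 11, 6) = -3
start (X): max(-2, -3) = -2
X at start wants the highest of {P=-2, Q=-3}, so chooses P.

P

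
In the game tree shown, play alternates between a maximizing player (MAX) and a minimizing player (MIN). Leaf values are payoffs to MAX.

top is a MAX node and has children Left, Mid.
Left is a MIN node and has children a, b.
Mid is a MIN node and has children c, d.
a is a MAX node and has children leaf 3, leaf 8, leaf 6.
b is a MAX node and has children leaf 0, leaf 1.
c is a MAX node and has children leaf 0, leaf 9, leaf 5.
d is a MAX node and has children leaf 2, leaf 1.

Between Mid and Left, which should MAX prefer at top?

Mid

c (MAX): max(0, 9, 5) = 9
d (MAX): max(2, 1) = 2
Mid (MIN): min(9, 2) = 2
a (MAX): max(3, 8, 6) = 8
b (MAX): max(0, 1) = 1
Left (MIN): min(8, 1) = 1
MAX prefers the higher value; Mid=2, Left=1. Mid is better since 2 > 1.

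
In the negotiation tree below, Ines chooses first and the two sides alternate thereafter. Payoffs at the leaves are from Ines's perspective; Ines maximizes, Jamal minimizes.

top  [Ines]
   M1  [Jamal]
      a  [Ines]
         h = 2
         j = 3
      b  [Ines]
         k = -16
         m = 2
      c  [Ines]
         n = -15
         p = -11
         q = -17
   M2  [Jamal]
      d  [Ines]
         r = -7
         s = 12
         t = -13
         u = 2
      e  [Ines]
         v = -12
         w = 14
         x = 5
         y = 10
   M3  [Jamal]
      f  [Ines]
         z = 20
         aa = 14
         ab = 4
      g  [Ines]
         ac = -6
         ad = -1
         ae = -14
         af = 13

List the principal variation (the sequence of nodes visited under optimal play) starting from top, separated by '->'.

a (Ines): max(2, 3) = 3
b (Ines): max(-16, 2) = 2
c (Ines): max(-15, -11, -17) = -11
M1 (Jamal): min(3, 2, -11) = -11
d (Ines): max(-7, 12, -13, 2) = 12
e (Ines): max(-12, 14, 5, 10) = 14
M2 (Jamal): min(12, 14) = 12
f (Ines): max(20, 14, 4) = 20
g (Ines): max(-6, -1, -14, 13) = 13
M3 (Jamal): min(20, 13) = 13
top (Ines): max(-11, 12, 13) = 13
At top, Ines picks M3 (highest: 13).
At M3, Jamal picks g (lowest: 13).
At g, Ines picks af (highest: 13).
Terminal value 13.

top -> M3 -> g -> af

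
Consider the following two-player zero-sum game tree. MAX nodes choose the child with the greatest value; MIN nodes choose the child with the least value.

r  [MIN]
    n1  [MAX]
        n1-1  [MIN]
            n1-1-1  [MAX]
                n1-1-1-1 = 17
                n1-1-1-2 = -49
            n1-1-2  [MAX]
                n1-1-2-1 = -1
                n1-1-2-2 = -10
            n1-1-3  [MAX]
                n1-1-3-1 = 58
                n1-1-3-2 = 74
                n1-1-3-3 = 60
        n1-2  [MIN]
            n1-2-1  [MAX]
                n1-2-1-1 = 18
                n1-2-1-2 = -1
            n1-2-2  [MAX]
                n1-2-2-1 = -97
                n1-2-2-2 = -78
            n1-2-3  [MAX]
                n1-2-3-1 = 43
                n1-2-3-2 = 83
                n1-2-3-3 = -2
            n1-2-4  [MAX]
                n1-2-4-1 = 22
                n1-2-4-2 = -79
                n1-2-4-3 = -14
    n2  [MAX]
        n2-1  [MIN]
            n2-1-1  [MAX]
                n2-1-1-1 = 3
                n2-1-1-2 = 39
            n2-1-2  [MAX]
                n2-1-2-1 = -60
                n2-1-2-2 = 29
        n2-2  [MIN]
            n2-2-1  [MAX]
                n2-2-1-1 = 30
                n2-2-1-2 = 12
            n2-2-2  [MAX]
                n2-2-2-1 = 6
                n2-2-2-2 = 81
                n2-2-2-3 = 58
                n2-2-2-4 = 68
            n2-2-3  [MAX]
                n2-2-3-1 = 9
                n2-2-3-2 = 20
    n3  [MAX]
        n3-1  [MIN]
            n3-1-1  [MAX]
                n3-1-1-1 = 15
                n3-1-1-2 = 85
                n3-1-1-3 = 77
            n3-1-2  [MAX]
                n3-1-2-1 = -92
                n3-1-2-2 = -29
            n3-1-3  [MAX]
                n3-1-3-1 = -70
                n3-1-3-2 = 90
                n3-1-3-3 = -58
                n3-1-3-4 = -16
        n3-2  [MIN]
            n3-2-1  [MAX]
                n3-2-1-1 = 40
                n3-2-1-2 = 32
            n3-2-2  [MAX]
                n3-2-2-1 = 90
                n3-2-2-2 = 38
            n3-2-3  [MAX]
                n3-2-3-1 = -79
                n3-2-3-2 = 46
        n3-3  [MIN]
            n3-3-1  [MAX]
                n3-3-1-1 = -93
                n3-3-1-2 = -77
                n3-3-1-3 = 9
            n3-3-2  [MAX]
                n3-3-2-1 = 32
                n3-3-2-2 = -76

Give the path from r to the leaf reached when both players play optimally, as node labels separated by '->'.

r -> n1 -> n1-1 -> n1-1-2 -> n1-1-2-1

n1-1-1 (MAX): max(17, -49) = 17
n1-1-2 (MAX): max(-1, -10) = -1
n1-1-3 (MAX): max(58, 74, 60) = 74
n1-1 (MIN): min(17, -1, 74) = -1
n1-2-1 (MAX): max(18, -1) = 18
n1-2-2 (MAX): max(-97, -78) = -78
n1-2-3 (MAX): max(43, 83, -2) = 83
n1-2-4 (MAX): max(22, -79, -14) = 22
n1-2 (MIN): min(18, -78, 83, 22) = -78
n1 (MAX): max(-1, -78) = -1
n2-1-1 (MAX): max(3, 39) = 39
n2-1-2 (MAX): max(-60, 29) = 29
n2-1 (MIN): min(39, 29) = 29
n2-2-1 (MAX): max(30, 12) = 30
n2-2-2 (MAX): max(6, 81, 58, 68) = 81
n2-2-3 (MAX): max(9, 20) = 20
n2-2 (MIN): min(30, 81, 20) = 20
n2 (MAX): max(29, 20) = 29
n3-1-1 (MAX): max(15, 85, 77) = 85
n3-1-2 (MAX): max(-92, -29) = -29
n3-1-3 (MAX): max(-70, 90, -58, -16) = 90
n3-1 (MIN): min(85, -29, 90) = -29
n3-2-1 (MAX): max(40, 32) = 40
n3-2-2 (MAX): max(90, 38) = 90
n3-2-3 (MAX): max(-79, 46) = 46
n3-2 (MIN): min(40, 90, 46) = 40
n3-3-1 (MAX): max(-93, -77, 9) = 9
n3-3-2 (MAX): max(32, -76) = 32
n3-3 (MIN): min(9, 32) = 9
n3 (MAX): max(-29, 40, 9) = 40
r (MIN): min(-1, 29, 40) = -1
At r, MIN picks n1 (lowest: -1).
At n1, MAX picks n1-1 (highest: -1).
At n1-1, MIN picks n1-1-2 (lowest: -1).
At n1-1-2, MAX picks n1-1-2-1 (highest: -1).
Terminal value -1.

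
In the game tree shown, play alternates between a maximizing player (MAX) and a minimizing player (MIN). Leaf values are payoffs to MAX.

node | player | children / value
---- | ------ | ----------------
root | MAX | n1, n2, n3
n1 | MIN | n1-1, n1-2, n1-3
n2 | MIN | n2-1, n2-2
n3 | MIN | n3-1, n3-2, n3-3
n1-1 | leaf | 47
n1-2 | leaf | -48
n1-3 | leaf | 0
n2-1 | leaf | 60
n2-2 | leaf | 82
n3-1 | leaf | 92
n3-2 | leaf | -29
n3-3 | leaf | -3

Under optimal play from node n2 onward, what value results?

n2 (MIN): min(60, 82) = 60

60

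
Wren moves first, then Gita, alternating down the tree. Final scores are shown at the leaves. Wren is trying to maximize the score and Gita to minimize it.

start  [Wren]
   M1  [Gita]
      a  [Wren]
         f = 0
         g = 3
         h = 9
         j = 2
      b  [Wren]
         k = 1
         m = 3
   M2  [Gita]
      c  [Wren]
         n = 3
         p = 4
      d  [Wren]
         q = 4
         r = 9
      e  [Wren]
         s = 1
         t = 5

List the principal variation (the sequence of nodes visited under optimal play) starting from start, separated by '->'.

a (Wren): max(0, 3, 9, 2) = 9
b (Wren): max(1, 3) = 3
M1 (Gita): min(9, 3) = 3
c (Wren): max(3, 4) = 4
d (Wren): max(4, 9) = 9
e (Wren): max(1, 5) = 5
M2 (Gita): min(4, 9, 5) = 4
start (Wren): max(3, 4) = 4
At start, Wren picks M2 (highest: 4).
At M2, Gita picks c (lowest: 4).
At c, Wren picks p (highest: 4).
Terminal value 4.

start -> M2 -> c -> p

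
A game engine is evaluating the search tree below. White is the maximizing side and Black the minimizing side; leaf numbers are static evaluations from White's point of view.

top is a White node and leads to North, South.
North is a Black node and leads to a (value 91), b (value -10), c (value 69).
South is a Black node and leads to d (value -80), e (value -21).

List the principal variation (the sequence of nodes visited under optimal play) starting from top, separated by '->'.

top -> North -> b

North (Black): min(91, -10, 69) = -10
South (Black): min(-80, -21) = -80
top (White): max(-10, -80) = -10
At top, White picks North (highest: -10).
At North, Black picks b (lowest: -10).
Terminal value -10.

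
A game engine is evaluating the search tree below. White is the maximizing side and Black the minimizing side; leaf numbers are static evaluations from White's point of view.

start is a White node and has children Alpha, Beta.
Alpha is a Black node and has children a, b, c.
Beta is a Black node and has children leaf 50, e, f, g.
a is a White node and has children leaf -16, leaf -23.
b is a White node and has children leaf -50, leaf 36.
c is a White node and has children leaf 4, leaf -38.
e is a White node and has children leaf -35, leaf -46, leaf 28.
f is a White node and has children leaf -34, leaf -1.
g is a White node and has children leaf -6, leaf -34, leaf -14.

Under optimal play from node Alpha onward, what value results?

a (White): max(-16, -23) = -16
b (White): max(-50, 36) = 36
c (White): max(4, -38) = 4
Alpha (Black): min(-16, 36, 4) = -16

-16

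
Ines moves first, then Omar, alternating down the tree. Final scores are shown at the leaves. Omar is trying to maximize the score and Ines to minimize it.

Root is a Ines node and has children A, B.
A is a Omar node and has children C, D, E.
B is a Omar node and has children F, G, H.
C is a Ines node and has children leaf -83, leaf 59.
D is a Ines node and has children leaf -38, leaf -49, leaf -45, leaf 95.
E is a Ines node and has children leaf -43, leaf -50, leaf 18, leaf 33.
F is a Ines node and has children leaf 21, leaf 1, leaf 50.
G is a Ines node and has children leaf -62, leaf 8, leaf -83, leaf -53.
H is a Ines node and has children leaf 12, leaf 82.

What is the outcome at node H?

12

H (Ines): min(12, 82) = 12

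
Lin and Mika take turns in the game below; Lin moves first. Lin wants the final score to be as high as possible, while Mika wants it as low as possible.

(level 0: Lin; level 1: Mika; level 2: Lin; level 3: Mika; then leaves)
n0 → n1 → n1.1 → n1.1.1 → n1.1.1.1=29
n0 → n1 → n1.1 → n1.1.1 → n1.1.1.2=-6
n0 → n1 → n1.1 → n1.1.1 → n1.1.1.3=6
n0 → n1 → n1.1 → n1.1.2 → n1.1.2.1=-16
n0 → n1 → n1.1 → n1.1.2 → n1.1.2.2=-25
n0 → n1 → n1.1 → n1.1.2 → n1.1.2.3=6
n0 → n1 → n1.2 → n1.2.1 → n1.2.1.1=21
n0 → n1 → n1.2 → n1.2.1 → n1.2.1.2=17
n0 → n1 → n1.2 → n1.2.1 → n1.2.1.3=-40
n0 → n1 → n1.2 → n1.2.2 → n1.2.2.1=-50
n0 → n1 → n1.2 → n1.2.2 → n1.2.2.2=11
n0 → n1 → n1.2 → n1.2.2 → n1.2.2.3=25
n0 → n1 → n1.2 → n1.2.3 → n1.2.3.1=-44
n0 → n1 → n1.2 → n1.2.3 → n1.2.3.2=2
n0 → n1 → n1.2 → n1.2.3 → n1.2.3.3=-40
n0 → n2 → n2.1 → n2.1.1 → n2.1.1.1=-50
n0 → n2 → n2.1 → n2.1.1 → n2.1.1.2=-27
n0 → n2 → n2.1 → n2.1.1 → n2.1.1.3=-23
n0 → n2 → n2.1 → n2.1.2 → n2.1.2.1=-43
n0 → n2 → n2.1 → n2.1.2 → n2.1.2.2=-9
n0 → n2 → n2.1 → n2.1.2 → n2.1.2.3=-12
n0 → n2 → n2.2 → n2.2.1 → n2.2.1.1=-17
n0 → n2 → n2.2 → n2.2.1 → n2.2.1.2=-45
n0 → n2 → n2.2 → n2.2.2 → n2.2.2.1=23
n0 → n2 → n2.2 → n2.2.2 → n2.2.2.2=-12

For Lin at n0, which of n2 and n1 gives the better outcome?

n1

n2.1.1 (Mika): min(-50, -27, -23) = -50
n2.1.2 (Mika): min(-43, -9, -12) = -43
n2.1 (Lin): max(-50, -43) = -43
n2.2.1 (Mika): min(-17, -45) = -45
n2.2.2 (Mika): min(23, -12) = -12
n2.2 (Lin): max(-45, -12) = -12
n2 (Mika): min(-43, -12) = -43
n1.1.1 (Mika): min(29, -6, 6) = -6
n1.1.2 (Mika): min(-16, -25, 6) = -25
n1.1 (Lin): max(-6, -25) = -6
n1.2.1 (Mika): min(21, 17, -40) = -40
n1.2.2 (Mika): min(-50, 11, 25) = -50
n1.2.3 (Mika): min(-44, 2, -40) = -44
n1.2 (Lin): max(-40, -50, -44) = -40
n1 (Mika): min(-6, -40) = -40
Lin prefers the higher value; n2=-43, n1=-40. n1 is better since -40 > -43.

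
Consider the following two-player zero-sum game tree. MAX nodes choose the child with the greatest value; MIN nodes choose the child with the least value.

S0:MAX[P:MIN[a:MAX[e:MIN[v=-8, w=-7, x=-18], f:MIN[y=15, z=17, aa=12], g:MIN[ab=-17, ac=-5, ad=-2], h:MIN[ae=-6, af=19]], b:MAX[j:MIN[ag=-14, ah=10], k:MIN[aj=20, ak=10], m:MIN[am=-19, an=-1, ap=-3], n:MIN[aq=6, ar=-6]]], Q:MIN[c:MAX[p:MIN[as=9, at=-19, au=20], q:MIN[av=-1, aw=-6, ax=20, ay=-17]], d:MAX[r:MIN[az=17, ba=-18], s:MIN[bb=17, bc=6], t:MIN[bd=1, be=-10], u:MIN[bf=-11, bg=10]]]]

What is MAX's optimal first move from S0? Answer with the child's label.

e (MIN): min(-8, -7, -18) = -18
f (MIN): min(15, 17, 12) = 12
g (MIN): min(-17, -5, -2) = -17
h (MIN): min(-6, 19) = -6
a (MAX): max(-18, 12, -17, -6) = 12
j (MIN): min(-14, 10) = -14
k (MIN): min(20, 10) = 10
m (MIN): min(-19, -1, -3) = -19
n (MIN): min(6, -6) = -6
b (MAX): max(-14, 10, -19, -6) = 10
P (MIN): min(12, 10) = 10
p (MIN): min(9, -19, 20) = -19
q (MIN): min(-1, -6, 20, -17) = -17
c (MAX): max(-19, -17) = -17
r (MIN): min(17, -18) = -18
s (MIN): min(17, 6) = 6
t (MIN): min(1, -10) = -10
u (MIN): min(-11, 10) = -11
d (MAX): max(-18, 6, -10, -11) = 6
Q (MIN): min(-17, 6) = -17
S0 (MAX): max(10, -17) = 10
MAX at S0 wants the highest of {P=10, Q=-17}, so chooses P.

P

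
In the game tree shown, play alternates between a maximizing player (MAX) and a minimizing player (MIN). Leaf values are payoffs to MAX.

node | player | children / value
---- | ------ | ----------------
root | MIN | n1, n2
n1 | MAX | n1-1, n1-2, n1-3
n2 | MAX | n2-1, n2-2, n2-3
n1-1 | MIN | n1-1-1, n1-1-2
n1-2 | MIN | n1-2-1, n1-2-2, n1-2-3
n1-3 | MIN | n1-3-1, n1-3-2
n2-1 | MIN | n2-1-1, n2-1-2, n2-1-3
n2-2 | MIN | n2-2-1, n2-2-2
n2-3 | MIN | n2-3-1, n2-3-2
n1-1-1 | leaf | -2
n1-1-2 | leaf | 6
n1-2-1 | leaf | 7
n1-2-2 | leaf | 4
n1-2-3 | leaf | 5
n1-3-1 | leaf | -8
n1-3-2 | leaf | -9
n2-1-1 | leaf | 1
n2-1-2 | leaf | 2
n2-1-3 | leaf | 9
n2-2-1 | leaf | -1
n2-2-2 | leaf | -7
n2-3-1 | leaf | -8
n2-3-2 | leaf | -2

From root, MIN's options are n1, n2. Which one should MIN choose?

n1-1 (MIN): min(-2, 6) = -2
n1-2 (MIN): min(7, 4, 5) = 4
n1-3 (MIN): min(-8, -9) = -9
n1 (MAX): max(-2, 4, -9) = 4
n2-1 (MIN): min(1, 2, 9) = 1
n2-2 (MIN): min(-1, -7) = -7
n2-3 (MIN): min(-8, -2) = -8
n2 (MAX): max(1, -7, -8) = 1
root (MIN): min(4, 1) = 1
MIN at root wants the lowest of {n1=4, n2=1}, so chooses n2.

n2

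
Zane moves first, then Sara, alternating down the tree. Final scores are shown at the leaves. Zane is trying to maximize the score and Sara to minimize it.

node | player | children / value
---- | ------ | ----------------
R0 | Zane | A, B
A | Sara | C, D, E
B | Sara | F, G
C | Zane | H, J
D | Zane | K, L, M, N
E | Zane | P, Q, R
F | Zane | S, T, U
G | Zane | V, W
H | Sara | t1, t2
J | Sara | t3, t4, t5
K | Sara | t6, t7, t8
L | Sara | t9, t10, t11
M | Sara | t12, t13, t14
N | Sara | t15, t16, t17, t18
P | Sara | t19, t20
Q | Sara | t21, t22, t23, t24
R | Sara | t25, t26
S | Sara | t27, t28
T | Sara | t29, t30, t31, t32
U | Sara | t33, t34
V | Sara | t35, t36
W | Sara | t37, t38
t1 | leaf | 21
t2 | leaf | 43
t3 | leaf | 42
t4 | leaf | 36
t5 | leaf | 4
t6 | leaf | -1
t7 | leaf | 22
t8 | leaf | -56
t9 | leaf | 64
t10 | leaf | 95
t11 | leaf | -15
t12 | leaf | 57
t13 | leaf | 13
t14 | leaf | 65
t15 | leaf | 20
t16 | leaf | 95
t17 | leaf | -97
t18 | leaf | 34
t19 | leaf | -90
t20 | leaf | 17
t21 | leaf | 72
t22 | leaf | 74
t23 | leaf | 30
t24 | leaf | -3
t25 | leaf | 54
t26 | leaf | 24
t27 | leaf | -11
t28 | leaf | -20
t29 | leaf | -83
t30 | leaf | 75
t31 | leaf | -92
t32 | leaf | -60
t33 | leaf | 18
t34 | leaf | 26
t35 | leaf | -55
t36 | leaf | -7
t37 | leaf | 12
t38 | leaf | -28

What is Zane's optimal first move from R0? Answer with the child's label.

A

H (Sara): min(21, 43) = 21
J (Sara): min(42, 36, 4) = 4
C (Zane): max(21, 4) = 21
K (Sara): min(-1, 22, -56) = -56
L (Sara): min(64, 95, -15) = -15
M (Sara): min(57, 13, 65) = 13
N (Sara): min(20, 95, -97, 34) = -97
D (Zane): max(-56, -15, 13, -97) = 13
P (Sara): min(-90, 17) = -90
Q (Sara): min(72, 74, 30, -3) = -3
R (Sara): min(54, 24) = 24
E (Zane): max(-90, -3, 24) = 24
A (Sara): min(21, 13, 24) = 13
S (Sara): min(-11, -20) = -20
T (Sara): min(-83, 75, -92, -60) = -92
U (Sara): min(18, 26) = 18
F (Zane): max(-20, -92, 18) = 18
V (Sara): min(-55, -7) = -55
W (Sara): min(12, -28) = -28
G (Zane): max(-55, -28) = -28
B (Sara): min(18, -28) = -28
R0 (Zane): max(13, -28) = 13
Zane at R0 wants the highest of {A=13, B=-28}, so chooses A.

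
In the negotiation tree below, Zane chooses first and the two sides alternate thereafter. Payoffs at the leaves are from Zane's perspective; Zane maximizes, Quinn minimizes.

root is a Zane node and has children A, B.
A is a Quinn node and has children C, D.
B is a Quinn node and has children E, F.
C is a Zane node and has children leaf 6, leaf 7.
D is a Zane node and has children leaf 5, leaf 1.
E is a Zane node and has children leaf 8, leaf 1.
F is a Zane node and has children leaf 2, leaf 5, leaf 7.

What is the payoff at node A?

C (Zane): max(6, 7) = 7
D (Zane): max(5, 1) = 5
A (Quinn): min(7, 5) = 5

5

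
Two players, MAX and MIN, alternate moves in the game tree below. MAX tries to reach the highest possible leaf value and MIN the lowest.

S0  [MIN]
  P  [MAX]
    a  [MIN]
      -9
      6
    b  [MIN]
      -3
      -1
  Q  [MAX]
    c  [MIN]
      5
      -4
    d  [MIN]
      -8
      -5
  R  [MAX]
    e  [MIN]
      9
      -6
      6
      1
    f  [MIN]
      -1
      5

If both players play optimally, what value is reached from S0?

-4

a (MIN): min(-9, 6) = -9
b (MIN): min(-3, -1) = -3
P (MAX): max(-9, -3) = -3
c (MIN): min(5, -4) = -4
d (MIN): min(-8, -5) = -8
Q (MAX): max(-4, -8) = -4
e (MIN): min(9, -6, 6, 1) = -6
f (MIN): min(-1, 5) = -1
R (MAX): max(-6, -1) = -1
S0 (MIN): min(-3, -4, -1) = -4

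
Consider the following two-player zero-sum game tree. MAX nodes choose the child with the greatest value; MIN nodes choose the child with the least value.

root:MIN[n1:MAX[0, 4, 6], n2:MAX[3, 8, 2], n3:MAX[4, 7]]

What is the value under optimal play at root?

n1 (MAX): max(0, 4, 6) = 6
n2 (MAX): max(3, 8, 2) = 8
n3 (MAX): max(4, 7) = 7
root (MIN): min(6, 8, 7) = 6

6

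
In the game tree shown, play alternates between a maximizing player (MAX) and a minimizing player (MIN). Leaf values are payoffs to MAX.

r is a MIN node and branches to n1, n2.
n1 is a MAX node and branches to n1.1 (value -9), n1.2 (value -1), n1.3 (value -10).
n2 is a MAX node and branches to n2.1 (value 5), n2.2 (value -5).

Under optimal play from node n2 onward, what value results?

n2 (MAX): max(5, -5) = 5

5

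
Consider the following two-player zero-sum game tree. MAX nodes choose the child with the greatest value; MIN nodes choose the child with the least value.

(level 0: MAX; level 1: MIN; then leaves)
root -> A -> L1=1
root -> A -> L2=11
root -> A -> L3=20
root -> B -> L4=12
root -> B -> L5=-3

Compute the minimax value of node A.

1

A (MIN): min(1, 11, 20) = 1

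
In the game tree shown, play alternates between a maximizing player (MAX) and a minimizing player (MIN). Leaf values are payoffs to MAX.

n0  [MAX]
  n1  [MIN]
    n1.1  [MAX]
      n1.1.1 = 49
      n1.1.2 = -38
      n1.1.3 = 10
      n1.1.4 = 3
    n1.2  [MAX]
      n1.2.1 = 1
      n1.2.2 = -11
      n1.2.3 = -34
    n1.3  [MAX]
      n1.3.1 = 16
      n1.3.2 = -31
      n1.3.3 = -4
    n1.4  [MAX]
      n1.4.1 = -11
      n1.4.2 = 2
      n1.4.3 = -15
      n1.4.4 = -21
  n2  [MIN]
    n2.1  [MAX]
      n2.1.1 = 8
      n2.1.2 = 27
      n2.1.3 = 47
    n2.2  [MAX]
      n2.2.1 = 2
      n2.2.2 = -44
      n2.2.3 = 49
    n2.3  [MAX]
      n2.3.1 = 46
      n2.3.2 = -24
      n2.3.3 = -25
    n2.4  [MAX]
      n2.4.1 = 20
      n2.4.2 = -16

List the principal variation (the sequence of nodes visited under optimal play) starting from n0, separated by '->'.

n1.1 (MAX): max(49, -38, 10, 3) = 49
n1.2 (MAX): max(1, -11, -34) = 1
n1.3 (MAX): max(16, -31, -4) = 16
n1.4 (MAX): max(-11, 2, -15, -21) = 2
n1 (MIN): min(49, 1, 16, 2) = 1
n2.1 (MAX): max(8, 27, 47) = 47
n2.2 (MAX): max(2, -44, 49) = 49
n2.3 (MAX): max(46, -24, -25) = 46
n2.4 (MAX): max(20, -16) = 20
n2 (MIN): min(47, 49, 46, 20) = 20
n0 (MAX): max(1, 20) = 20
At n0, MAX picks n2 (highest: 20).
At n2, MIN picks n2.4 (lowest: 20).
At n2.4, MAX picks n2.4.1 (highest: 20).
Terminal value 20.

n0 -> n2 -> n2.4 -> n2.4.1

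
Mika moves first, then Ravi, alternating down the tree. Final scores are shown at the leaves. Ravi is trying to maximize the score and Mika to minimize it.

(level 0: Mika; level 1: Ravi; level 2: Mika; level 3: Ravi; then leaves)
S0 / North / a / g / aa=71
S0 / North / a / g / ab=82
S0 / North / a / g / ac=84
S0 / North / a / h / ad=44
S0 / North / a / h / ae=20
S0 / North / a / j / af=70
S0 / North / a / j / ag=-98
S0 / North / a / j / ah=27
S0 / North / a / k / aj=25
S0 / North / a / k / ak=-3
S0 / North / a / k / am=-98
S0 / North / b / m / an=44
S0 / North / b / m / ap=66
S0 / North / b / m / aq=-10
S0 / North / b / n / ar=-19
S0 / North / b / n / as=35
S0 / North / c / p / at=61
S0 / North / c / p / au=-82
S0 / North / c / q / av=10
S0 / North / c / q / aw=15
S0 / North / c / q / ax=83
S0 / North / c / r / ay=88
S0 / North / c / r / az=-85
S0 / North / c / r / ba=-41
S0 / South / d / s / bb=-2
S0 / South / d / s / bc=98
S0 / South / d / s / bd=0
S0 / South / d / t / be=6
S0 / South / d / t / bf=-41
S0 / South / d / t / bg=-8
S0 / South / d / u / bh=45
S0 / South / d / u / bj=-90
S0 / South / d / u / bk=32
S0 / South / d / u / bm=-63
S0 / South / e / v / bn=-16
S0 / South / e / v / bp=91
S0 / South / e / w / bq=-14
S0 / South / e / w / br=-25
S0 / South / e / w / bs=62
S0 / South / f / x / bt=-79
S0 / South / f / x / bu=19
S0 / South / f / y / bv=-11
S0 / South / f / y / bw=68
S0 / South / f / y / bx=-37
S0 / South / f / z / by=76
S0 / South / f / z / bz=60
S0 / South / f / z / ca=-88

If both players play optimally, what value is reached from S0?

61

g (Ravi): max(71, 82, 84) = 84
h (Ravi): max(44, 20) = 44
j (Ravi): max(70, -98, 27) = 70
k (Ravi): max(25, -3, -98) = 25
a (Mika): min(84, 44, 70, 25) = 25
m (Ravi): max(44, 66, -10) = 66
n (Ravi): max(-19, 35) = 35
b (Mika): min(66, 35) = 35
p (Ravi): max(61, -82) = 61
q (Ravi): max(10, 15, 83) = 83
r (Ravi): max(88, -85, -41) = 88
c (Mika): min(61, 83, 88) = 61
North (Ravi): max(25, 35, 61) = 61
s (Ravi): max(-2, 98, 0) = 98
t (Ravi): max(6, -41, -8) = 6
u (Ravi): max(45, -90, 32, -63) = 45
d (Mika): min(98, 6, 45) = 6
v (Ravi): max(-16, 91) = 91
w (Ravi): max(-14, -25, 62) = 62
e (Mika): min(91, 62) = 62
x (Ravi): max(-79, 19) = 19
y (Ravi): max(-11, 68, -37) = 68
z (Ravi): max(76, 60, -88) = 76
f (Mika): min(19, 68, 76) = 19
South (Ravi): max(6, 62, 19) = 62
S0 (Mika): min(61, 62) = 61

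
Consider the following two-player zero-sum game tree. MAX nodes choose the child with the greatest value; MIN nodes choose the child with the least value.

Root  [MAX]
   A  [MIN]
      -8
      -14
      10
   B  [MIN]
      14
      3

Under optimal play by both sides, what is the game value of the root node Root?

3

A (MIN): min(-8, -14, 10) = -14
B (MIN): min(14, 3) = 3
Root (MAX): max(-14, 3) = 3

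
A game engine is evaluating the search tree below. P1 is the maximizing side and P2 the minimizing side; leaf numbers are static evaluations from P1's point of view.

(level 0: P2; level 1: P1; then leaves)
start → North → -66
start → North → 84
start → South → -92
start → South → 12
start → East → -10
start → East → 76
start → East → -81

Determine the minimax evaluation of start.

North (P1): max(-66, 84) = 84
South (P1): max(-92, 12) = 12
East (P1): max(-10, 76, -81) = 76
start (P2): min(84, 12, 76) = 12

12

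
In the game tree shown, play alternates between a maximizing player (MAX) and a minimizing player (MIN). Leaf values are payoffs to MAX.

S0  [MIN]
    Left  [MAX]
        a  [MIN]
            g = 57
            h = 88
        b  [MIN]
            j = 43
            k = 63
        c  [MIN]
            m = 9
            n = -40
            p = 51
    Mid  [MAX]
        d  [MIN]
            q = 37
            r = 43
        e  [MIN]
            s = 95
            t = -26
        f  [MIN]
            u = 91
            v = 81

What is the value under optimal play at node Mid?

81

d (MIN): min(37, 43) = 37
e (MIN): min(95, -26) = -26
f (MIN): min(91, 81) = 81
Mid (MAX): max(37, -26, 81) = 81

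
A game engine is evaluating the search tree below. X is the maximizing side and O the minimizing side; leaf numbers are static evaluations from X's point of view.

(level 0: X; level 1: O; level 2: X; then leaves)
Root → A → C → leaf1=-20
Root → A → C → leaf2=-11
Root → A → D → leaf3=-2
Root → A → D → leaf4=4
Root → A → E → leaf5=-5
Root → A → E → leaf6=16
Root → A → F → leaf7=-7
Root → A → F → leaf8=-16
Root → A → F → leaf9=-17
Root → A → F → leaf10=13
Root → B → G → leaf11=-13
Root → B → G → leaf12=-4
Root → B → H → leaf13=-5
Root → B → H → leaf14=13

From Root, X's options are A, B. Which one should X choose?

B

C (X): max(-20, -11) = -11
D (X): max(-2, 4) = 4
E (X): max(-5, 16) = 16
F (X): max(-7, -16, -17, 13) = 13
A (O): min(-11, 4, 16, 13) = -11
G (X): max(-13, -4) = -4
H (X): max(-5, 13) = 13
B (O): min(-4, 13) = -4
Root (X): max(-11, -4) = -4
X at Root wants the highest of {A=-11, B=-4}, so chooses B.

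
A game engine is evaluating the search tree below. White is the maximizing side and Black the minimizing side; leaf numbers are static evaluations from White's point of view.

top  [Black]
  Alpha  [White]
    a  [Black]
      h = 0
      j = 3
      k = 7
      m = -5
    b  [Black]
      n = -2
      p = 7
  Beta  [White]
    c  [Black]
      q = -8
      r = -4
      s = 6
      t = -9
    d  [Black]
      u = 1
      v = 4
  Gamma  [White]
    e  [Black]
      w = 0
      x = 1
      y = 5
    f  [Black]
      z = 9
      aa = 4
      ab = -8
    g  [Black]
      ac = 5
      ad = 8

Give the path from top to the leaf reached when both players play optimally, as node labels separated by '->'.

a (Black): min(0, 3, 7, -5) = -5
b (Black): min(-2, 7) = -2
Alpha (White): max(-5, -2) = -2
c (Black): min(-8, -4, 6, -9) = -9
d (Black): min(1, 4) = 1
Beta (White): max(-9, 1) = 1
e (Black): min(0, 1, 5) = 0
f (Black): min(9, 4, -8) = -8
g (Black): min(5, 8) = 5
Gamma (White): max(0, -8, 5) = 5
top (Black): min(-2, 1, 5) = -2
At top, Black picks Alpha (lowest: -2).
At Alpha, White picks b (highest: -2).
At b, Black picks n (lowest: -2).
Terminal value -2.

top -> Alpha -> b -> n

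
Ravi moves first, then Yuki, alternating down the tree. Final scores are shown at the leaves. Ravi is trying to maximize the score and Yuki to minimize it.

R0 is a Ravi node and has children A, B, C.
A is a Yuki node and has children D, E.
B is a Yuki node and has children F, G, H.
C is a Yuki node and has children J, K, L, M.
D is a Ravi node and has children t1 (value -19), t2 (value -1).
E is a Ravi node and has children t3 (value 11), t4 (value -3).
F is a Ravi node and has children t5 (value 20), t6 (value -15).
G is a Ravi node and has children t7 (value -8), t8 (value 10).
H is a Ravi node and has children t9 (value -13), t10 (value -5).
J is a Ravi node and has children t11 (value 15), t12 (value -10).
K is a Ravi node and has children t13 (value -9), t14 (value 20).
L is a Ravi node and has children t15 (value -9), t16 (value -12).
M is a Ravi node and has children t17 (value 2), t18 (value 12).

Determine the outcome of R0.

D (Ravi): max(-19, -1) = -1
E (Ravi): max(11, -3) = 11
A (Yuki): min(-1, 11) = -1
F (Ravi): max(20, -15) = 20
G (Ravi): max(-8, 10) = 10
H (Ravi): max(-13, -5) = -5
B (Yuki): min(20, 10, -5) = -5
J (Ravi): max(15, -10) = 15
K (Ravi): max(-9, 20) = 20
L (Ravi): max(-9, -12) = -9
M (Ravi): max(2, 12) = 12
C (Yuki): min(15, 20, -9, 12) = -9
R0 (Ravi): max(-1, -5, -9) = -1

-1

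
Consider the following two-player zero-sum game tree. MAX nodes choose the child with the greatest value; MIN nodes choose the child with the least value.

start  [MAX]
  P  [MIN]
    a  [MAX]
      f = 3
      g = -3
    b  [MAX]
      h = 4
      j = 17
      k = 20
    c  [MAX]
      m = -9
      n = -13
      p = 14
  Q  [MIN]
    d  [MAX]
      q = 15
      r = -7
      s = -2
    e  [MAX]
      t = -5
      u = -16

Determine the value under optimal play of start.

3

a (MAX): max(3, -3) = 3
b (MAX): max(4, 17, 20) = 20
c (MAX): max(-9, -13, 14) = 14
P (MIN): min(3, 20, 14) = 3
d (MAX): max(15, -7, -2) = 15
e (MAX): max(-5, -16) = -5
Q (MIN): min(15, -5) = -5
start (MAX): max(3, -5) = 3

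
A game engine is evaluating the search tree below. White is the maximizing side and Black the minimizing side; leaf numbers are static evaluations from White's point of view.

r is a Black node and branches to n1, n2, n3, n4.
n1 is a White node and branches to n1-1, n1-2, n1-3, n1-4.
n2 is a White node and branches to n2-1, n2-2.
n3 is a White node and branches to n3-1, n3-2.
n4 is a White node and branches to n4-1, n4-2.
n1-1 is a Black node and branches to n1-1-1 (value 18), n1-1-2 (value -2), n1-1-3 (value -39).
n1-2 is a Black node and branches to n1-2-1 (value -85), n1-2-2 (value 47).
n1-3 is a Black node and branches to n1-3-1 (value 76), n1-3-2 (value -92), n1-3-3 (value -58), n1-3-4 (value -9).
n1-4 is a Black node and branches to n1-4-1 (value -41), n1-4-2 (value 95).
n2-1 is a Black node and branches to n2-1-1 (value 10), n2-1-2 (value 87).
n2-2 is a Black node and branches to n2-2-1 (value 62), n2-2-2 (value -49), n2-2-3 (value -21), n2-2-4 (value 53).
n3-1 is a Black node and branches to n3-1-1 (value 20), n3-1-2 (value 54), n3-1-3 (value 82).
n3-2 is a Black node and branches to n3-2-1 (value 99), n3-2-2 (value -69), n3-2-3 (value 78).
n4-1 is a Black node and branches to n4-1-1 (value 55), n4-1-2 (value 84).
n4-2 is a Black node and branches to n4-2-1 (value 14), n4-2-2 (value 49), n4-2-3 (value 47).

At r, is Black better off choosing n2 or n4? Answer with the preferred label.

n2

n2-1 (Black): min(10, 87) = 10
n2-2 (Black): min(62, -49, -21, 53) = -49
n2 (White): max(10, -49) = 10
n4-1 (Black): min(55, 84) = 55
n4-2 (Black): min(14, 49, 47) = 14
n4 (White): max(55, 14) = 55
Black prefers the lower value; n2=10, n4=55. n2 is better since 10 < 55.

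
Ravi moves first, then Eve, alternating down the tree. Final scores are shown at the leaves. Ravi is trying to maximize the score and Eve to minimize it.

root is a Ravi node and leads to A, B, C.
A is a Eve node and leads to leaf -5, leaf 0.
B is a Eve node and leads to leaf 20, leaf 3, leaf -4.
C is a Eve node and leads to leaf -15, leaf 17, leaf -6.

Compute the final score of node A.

-5

A (Eve): min(-5, 0) = -5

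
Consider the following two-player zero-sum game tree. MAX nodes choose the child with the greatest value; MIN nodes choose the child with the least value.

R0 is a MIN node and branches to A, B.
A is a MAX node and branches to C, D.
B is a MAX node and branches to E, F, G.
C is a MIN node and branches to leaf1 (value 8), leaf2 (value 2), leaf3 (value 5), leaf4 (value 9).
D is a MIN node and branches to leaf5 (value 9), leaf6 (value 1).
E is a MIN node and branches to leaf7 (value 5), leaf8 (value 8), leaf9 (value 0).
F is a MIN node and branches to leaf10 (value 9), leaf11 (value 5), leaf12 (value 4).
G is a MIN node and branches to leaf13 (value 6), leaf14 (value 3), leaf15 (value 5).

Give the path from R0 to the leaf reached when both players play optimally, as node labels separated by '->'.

R0 -> A -> C -> leaf2

C (MIN): min(8, 2, 5, 9) = 2
D (MIN): min(9, 1) = 1
A (MAX): max(2, 1) = 2
E (MIN): min(5, 8, 0) = 0
F (MIN): min(9, 5, 4) = 4
G (MIN): min(6, 3, 5) = 3
B (MAX): max(0, 4, 3) = 4
R0 (MIN): min(2, 4) = 2
At R0, MIN picks A (lowest: 2).
At A, MAX picks C (highest: 2).
At C, MIN picks leaf2 (lowest: 2).
Terminal value 2.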